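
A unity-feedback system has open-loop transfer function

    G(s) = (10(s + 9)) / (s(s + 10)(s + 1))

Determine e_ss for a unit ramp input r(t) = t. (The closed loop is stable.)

G(s) has one pole at the origin.
This is a Type 1 system. Kv = lim_{s→0} s·G(s) = 90/10 = 9.
e_ss = 1/Kv = 1/(9) = 1/9 ≈ 0.1111.

e_ss = 0.1111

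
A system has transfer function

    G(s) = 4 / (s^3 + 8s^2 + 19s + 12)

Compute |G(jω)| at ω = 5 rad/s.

Substitute s = j5: numerator = 4, denominator = -188 - j30.
|G(j5)| = |4| / |-188 - j30| = 4 / 190.38 ≈ 0.02101.

|G(j5)| ≈ 0.02101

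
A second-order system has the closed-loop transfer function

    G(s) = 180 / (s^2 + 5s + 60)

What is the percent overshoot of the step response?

%OS ≈ 34.3%

Comparing s^2 + 5s + 60 to s^2 + 2ζωₙs + ωₙ²: ωₙ = √60 ≈ 7.746 rad/s and ζ = 5/(2·√60) ≈ 0.3227.
%OS = 100·exp(−πζ/√(1−ζ²)) = 100·exp(−π·0.3227/√(1−0.3227²)) ≈ 34.3%.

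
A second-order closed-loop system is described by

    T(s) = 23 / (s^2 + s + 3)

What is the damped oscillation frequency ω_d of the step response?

Comparing s^2 + s + 3 to s^2 + 2ζωₙs + ωₙ²: ωₙ = √3 ≈ 1.732 rad/s and ζ = 1/(2·√3) ≈ 0.2887.
ζωₙ = 1/2 = 0.5, so ω_d = ωₙ√(1−ζ²) = √(ωₙ² − (ζωₙ)²) = √(3 − 0.5²) = √2.75 ≈ 1.658 rad/s.

ω_d ≈ 1.658 rad/s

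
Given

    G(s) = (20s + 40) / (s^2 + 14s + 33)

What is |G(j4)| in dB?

Substitute s = j4: numerator = 40 + j80, denominator = 17 + j56.
|G(j4)| = |40 + j80| / |17 + j56| = 89.443 / 58.523 ≈ 1.528.
In decibels: 20·log₁₀(1.528) ≈ 3.68 dB.

|G(j4)|_dB ≈ 3.68 dB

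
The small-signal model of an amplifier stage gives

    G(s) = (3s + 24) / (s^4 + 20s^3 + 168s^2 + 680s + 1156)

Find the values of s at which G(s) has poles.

The poles are the roots of the denominator s^4 + 20s^3 + 168s^2 + 680s + 1156 = 0.
No real roots exist; factor into two real quadratics: (s^2 + 10s + 34)(s^2 + 10s + 34) = 0.
Each quadratic gives a conjugate pair via the quadratic formula.

s = -5 + 3j, -5 - 3j, -5 + 3j, -5 - 3j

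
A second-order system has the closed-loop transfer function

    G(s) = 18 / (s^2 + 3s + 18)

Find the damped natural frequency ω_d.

Comparing s^2 + 3s + 18 to s^2 + 2ζωₙs + ωₙ²: ωₙ = √18 ≈ 4.243 rad/s and ζ = 3/(2·√18) ≈ 0.3536.
ζωₙ = 3/2 = 1.5, so ω_d = ωₙ√(1−ζ²) = √(ωₙ² − (ζωₙ)²) = √(18 − 1.5²) = √15.75 ≈ 3.969 rad/s.

ω_d ≈ 3.969 rad/s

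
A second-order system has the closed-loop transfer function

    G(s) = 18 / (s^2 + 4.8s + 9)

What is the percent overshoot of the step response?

Comparing s^2 + 4.8s + 9 to s^2 + 2ζωₙs + ωₙ²: ωₙ = 3 rad/s and ζ = 4.8/(2·3) = 0.8.
%OS = 100·exp(−πζ/√(1−ζ²)) = 100·exp(−π·0.8/√(1−0.8²)) ≈ 1.52%.

%OS ≈ 1.52%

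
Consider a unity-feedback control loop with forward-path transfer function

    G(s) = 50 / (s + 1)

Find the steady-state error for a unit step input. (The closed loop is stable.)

e_ss = 0.01961

G(s) has no poles at the origin.
This is a Type 0 system. Kp = lim_{s→0} G(s) = 50/1.
e_ss = 1/(1 + Kp) = 1/(1 + 50) = 1/51 ≈ 0.01961.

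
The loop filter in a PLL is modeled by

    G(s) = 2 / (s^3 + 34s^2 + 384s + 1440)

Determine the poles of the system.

s = -12, -12, -10

The poles are the roots of the denominator s^3 + 34s^2 + 384s + 1440 = 0.
Trying s = -12: the polynomial evaluates to 0, so (s + 12) is a factor.
Dividing out leaves s^2 + 22s + 120 = 0.
Factoring the quadratic: (s + 12)(s + 10) = 0.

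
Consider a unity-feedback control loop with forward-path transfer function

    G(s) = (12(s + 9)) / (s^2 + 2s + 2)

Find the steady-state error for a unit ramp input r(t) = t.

G(s) has no poles at the origin.
This is a Type 0 system; Kv = lim_{s→0} s·G(s) = 0, so the steady-state error for a ramp input is infinite.

e_ss = ∞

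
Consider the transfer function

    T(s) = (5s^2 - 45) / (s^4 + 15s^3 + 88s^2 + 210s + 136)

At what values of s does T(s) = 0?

s = 3, -3

Set the numerator to zero: 5s^2 - 45 = 0, i.e. 5·(s^2 - 9) = 0.
Factoring: (s - 3)(s + 3) = 0.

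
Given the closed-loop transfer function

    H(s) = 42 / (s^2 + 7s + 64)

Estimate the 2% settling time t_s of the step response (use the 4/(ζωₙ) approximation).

Comparing s^2 + 7s + 64 to s^2 + 2ζωₙs + ωₙ²: ωₙ = 8 rad/s and ζ = 7/(2·8) = 0.4375.
ζωₙ = 7/2 = 3.5, so t_s ≈ 4/(ζωₙ) = 4/3.5 ≈ 1.143 s.

t_s ≈ 1.143 s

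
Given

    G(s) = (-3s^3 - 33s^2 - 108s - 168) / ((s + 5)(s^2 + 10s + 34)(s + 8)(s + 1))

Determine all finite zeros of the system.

s = -7, -2 + 2j, -2 - 2j

Set the numerator to zero: -3s^3 - 33s^2 - 108s - 168 = 0, i.e. -3·(s^3 + 11s^2 + 36s + 56) = 0.
Factoring: (s + 7)(s^2 + 4s + 8) = 0.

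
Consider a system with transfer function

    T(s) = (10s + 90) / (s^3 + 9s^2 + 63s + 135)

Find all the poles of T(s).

The poles are the roots of the denominator s^3 + 9s^2 + 63s + 135 = 0.
Trying s = -3: the polynomial evaluates to 0, so (s + 3) is a factor.
Dividing out leaves s^2 + 6s + 45 = 0.
The quadratic formula then gives s = -3 ± 6j.

s = -3 + 6j, -3 - 6j, -3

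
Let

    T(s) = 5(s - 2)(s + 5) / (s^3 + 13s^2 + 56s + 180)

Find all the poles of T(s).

The poles are the roots of the denominator s^3 + 13s^2 + 56s + 180 = 0.
Trying s = -9: the polynomial evaluates to 0, so (s + 9) is a factor.
Dividing out leaves s^2 + 4s + 20 = 0.
The quadratic formula then gives s = -2 ± 4j.

s = -2 + 4j, -2 - 4j, -9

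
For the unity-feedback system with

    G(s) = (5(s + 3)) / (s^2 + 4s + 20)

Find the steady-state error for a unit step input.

e_ss = 0.5714

G(s) has no poles at the origin.
This is a Type 0 system. Kp = lim_{s→0} G(s) = 15/20 = 3/4.
e_ss = 1/(1 + Kp) = 1/(1 + 3/4) = 4/7 ≈ 0.5714.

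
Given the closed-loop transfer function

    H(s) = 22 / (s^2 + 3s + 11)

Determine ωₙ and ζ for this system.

Compare the denominator to the standard form s^2 + 2ζωₙs + ωₙ².
ωₙ² = 11, so ωₙ = √11 ≈ 3.317 rad/s.
2ζωₙ = 3, so ζ = 3/(2·√11) ≈ 0.4523.

ωₙ ≈ 3.317 rad/s, ζ ≈ 0.4523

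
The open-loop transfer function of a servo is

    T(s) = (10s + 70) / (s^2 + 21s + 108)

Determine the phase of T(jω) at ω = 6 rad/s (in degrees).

At s = j6: numerator = 70 + j60, denominator = 72 + j126.
∠T = ∠num − ∠den = 40.601° − (60.255°) = -19.65°.

∠T(j6) ≈ -19.65°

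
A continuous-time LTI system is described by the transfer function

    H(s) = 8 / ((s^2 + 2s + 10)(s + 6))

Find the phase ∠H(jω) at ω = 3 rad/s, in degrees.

∠H(j3) ≈ -107.1°

At s = j3: numerator = 8, denominator = -12 + j39.
∠H = ∠num − ∠den = 0° − (107.10°) = -107.1°.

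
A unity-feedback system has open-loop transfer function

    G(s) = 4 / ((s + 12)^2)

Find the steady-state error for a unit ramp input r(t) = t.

G(s) has no poles at the origin.
This is a Type 0 system; Kv = lim_{s→0} s·G(s) = 0, so the steady-state error for a ramp input is infinite.

e_ss = ∞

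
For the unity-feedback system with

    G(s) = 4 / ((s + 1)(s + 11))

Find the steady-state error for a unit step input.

G(s) has no poles at the origin.
This is a Type 0 system. Kp = lim_{s→0} G(s) = 4/11.
e_ss = 1/(1 + Kp) = 1/(1 + 4/11) = 11/15 ≈ 0.7333.

e_ss = 0.7333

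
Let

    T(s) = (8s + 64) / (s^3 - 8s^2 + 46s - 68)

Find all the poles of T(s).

The poles are the roots of the denominator s^3 - 8s^2 + 46s - 68 = 0.
Trying s = 2: the polynomial evaluates to 0, so (s - 2) is a factor.
Dividing out leaves s^2 - 6s + 34 = 0.
The quadratic formula then gives s = 3 ± 5j.

s = 3 + 5j, 3 - 5j, 2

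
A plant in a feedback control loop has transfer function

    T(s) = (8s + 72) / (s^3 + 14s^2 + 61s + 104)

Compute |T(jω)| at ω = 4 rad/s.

Substitute s = j4: numerator = 72 + j32, denominator = -120 + j180.
|T(j4)| = |72 + j32| / |-120 + j180| = 78.791 / 216.33 ≈ 0.3642.

|T(j4)| ≈ 0.3642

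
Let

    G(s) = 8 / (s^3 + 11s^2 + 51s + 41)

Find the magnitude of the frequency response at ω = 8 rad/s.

Substitute s = j8: numerator = 8, denominator = -663 - j104.
|G(j8)| = |8| / |-663 - j104| = 8 / 671.11 ≈ 0.01192.

|G(j8)| ≈ 0.01192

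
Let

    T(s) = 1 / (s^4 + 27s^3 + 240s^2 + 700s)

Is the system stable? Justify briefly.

marginally stable

The denominator s^4 + 27s^3 + 240s^2 + 700s factors as s(s + 7)(s + 10)^2, giving poles at s = 0, -7, -10, -10.
Since the simple pole(s) at s = 0 lie on the jω-axis with none in the right half-plane, the system is marginally stable.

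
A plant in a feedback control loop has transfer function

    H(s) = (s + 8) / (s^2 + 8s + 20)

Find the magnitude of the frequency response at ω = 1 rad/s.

Substitute s = j1: numerator = 8 + j1, denominator = 19 + j8.
|H(j1)| = |8 + j1| / |19 + j8| = 8.0623 / 20.616 ≈ 0.3911.

|H(j1)| ≈ 0.3911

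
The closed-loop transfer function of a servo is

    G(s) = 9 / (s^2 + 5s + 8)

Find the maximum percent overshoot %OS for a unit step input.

%OS ≈ 0.264%

Comparing s^2 + 5s + 8 to s^2 + 2ζωₙs + ωₙ²: ωₙ = √8 ≈ 2.828 rad/s and ζ = 5/(2·√8) ≈ 0.8839.
%OS = 100·exp(−πζ/√(1−ζ²)) = 100·exp(−π·0.8839/√(1−0.8839²)) ≈ 0.264%.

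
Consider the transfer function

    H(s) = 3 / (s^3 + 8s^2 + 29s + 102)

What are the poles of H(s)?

The poles are the roots of the denominator s^3 + 8s^2 + 29s + 102 = 0.
Trying s = -6: the polynomial evaluates to 0, so (s + 6) is a factor.
Dividing out leaves s^2 + 2s + 17 = 0.
The quadratic formula then gives s = -1 ± 4j.

s = -1 + 4j, -1 - 4j, -6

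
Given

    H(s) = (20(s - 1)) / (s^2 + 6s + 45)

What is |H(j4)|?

Substitute s = j4: numerator = -20 + j80, denominator = 29 + j24.
|H(j4)| = |-20 + j80| / |29 + j24| = 82.462 / 37.643 ≈ 2.191.

|H(j4)| ≈ 2.191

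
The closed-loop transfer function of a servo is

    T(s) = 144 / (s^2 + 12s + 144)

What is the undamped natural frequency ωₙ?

Compare the denominator to the standard form s^2 + 2ζωₙs + ωₙ².
ωₙ² = 144, so ωₙ = 12 rad/s.

ωₙ = 12 rad/s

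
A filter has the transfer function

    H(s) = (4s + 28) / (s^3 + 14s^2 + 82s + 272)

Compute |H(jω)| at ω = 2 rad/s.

|H(j2)| ≈ 0.1093

Substitute s = j2: numerator = 28 + j8, denominator = 216 + j156.
|H(j2)| = |28 + j8| / |216 + j156| = 29.120 / 266.44 ≈ 0.1093.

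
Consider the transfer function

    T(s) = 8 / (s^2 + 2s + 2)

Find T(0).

T(0) = 4

Set s = 0: T(0) = (8) / (2) = 4.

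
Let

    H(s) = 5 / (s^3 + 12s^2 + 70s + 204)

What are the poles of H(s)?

s = -3 + 5j, -3 - 5j, -6

The poles are the roots of the denominator s^3 + 12s^2 + 70s + 204 = 0.
Trying s = -6: the polynomial evaluates to 0, so (s + 6) is a factor.
Dividing out leaves s^2 + 6s + 34 = 0.
The quadratic formula then gives s = -3 ± 5j.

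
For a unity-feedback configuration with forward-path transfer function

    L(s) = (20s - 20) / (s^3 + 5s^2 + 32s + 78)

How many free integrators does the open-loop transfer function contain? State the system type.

Type 0

The denominator has no factor of s at the origin — no free integrator — so this is a Type 0 system.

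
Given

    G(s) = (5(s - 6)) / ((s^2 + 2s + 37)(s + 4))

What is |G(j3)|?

|G(j3)| ≈ 0.2343

Substitute s = j3: numerator = -30 + j15, denominator = 94 + j108.
|G(j3)| = |-30 + j15| / |94 + j108| = 33.541 / 143.18 ≈ 0.2343.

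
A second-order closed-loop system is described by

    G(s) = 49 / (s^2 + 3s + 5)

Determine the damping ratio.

ζ ≈ 0.6708

Compare the denominator to the standard form s^2 + 2ζωₙs + ωₙ².
ωₙ² = 5, so ωₙ = √5 ≈ 2.236 rad/s.
2ζωₙ = 3, so ζ = 3/(2·√5) ≈ 0.6708.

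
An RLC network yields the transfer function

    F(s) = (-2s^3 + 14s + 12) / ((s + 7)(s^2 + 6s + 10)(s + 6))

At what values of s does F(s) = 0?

s = 3, -1, -2

Set the numerator to zero: -2s^3 + 14s + 12 = 0, i.e. -2·(s^3 - 7s - 6) = 0.
Factoring: (s - 3)(s + 1)(s + 2) = 0.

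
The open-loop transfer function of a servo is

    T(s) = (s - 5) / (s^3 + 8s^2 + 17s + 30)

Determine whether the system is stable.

stable

The denominator s^3 + 8s^2 + 17s + 30 factors as (s + 6)(s^2 + 2s + 5), giving poles at s = -6, -1 ± 2j.
Since all poles lie strictly in the left half-plane, the system is stable.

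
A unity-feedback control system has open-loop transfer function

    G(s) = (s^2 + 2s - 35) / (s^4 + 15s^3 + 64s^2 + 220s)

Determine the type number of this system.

Factor s from the denominator: s^4 + 15s^3 + 64s^2 + 220s = s·(s^3 + 15s^2 + 64s + 220).
There is 1 pole at the origin, so the system is Type 1.

Type 1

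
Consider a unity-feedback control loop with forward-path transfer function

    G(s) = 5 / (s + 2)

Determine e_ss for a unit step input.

G(s) has no poles at the origin.
This is a Type 0 system. Kp = lim_{s→0} G(s) = 5/2.
e_ss = 1/(1 + Kp) = 1/(1 + 5/2) = 2/7 ≈ 0.2857.

e_ss = 0.2857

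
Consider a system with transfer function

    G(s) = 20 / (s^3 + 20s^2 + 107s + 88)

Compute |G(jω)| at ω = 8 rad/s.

Substitute s = j8: numerator = 20, denominator = -1192 + j344.
|G(j8)| = |20| / |-1192 + j344| = 20 / 1240.6 ≈ 0.01612.

|G(j8)| ≈ 0.01612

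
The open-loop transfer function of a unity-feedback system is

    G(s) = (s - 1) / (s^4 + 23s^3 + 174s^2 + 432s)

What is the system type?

Type 1

Factor s from the denominator: s^4 + 23s^3 + 174s^2 + 432s = s·(s^3 + 23s^2 + 174s + 432).
There is 1 pole at the origin, so the system is Type 1.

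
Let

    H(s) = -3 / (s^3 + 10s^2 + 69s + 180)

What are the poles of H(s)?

The poles are the roots of the denominator s^3 + 10s^2 + 69s + 180 = 0.
Trying s = -4: the polynomial evaluates to 0, so (s + 4) is a factor.
Dividing out leaves s^2 + 6s + 45 = 0.
The quadratic formula then gives s = -3 ± 6j.

s = -3 ± 6j, -4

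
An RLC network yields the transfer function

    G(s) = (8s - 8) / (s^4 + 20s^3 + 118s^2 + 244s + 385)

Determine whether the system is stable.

The denominator s^4 + 20s^3 + 118s^2 + 244s + 385 factors as (s + 11)(s + 7)(s^2 + 2s + 5), giving poles at s = -11, -7, -1 ± 2j.
Since all poles lie strictly in the left half-plane, the system is stable.

stable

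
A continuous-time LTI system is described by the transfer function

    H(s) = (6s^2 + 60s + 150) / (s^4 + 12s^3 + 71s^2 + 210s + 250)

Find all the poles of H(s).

s = -3 ± 4j, -3 ± j

The poles are the roots of the denominator s^4 + 12s^3 + 71s^2 + 210s + 250 = 0.
No real roots exist; factor into two real quadratics: (s^2 + 6s + 25)(s^2 + 6s + 10) = 0.
Each quadratic gives a conjugate pair via the quadratic formula.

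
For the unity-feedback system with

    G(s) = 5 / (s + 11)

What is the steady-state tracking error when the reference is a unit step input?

G(s) has no poles at the origin.
This is a Type 0 system. Kp = lim_{s→0} G(s) = 5/11.
e_ss = 1/(1 + Kp) = 1/(1 + 5/11) = 11/16 ≈ 0.6875.

e_ss = 0.6875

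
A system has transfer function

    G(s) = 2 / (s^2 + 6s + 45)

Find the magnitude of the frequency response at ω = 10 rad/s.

Substitute s = j10: numerator = 2, denominator = -55 + j60.
|G(j10)| = |2| / |-55 + j60| = 2 / 81.394 ≈ 0.02457.

|G(j10)| ≈ 0.02457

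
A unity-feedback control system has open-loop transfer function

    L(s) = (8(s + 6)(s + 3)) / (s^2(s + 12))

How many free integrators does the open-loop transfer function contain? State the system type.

The denominator has 2 factors of s at the origin (free integrators), so this is a Type 2 system.

Type 2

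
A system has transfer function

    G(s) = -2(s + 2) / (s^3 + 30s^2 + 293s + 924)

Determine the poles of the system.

s = -7, -12, -11

The poles are the roots of the denominator s^3 + 30s^2 + 293s + 924 = 0.
Trying s = -7: the polynomial evaluates to 0, so (s + 7) is a factor.
Dividing out leaves s^2 + 23s + 132 = 0.
Factoring the quadratic: (s + 12)(s + 11) = 0.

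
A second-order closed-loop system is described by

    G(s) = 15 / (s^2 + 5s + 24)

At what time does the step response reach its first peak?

t_p ≈ 0.7457 s

Comparing s^2 + 5s + 24 to s^2 + 2ζωₙs + ωₙ²: ωₙ = √24 ≈ 4.899 rad/s and ζ = 5/(2·√24) ≈ 0.5103.
ζωₙ = 5/2 = 2.5, so ω_d = ωₙ√(1−ζ²) = √(ωₙ² − (ζωₙ)²) = √(24 − 2.5²) = √17.75 ≈ 4.213 rad/s.
t_p = π/ω_d = π/4.213 ≈ 0.7457 s.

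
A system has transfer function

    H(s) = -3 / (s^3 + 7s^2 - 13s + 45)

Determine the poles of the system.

The poles are the roots of the denominator s^3 + 7s^2 - 13s + 45 = 0.
Trying s = -9: the polynomial evaluates to 0, so (s + 9) is a factor.
Dividing out leaves s^2 - 2s + 5 = 0.
The quadratic formula then gives s = 1 ± 2j.

s = -9, 1 ± 2j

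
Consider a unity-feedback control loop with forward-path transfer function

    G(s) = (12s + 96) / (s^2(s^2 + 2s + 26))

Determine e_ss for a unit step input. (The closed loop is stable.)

e_ss = 0

G(s) has 2 poles at the origin.
This is a Type 2 system; for a step input the steady-state error is zero.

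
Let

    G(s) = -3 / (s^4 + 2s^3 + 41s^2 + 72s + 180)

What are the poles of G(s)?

The poles are the roots of the denominator s^4 + 2s^3 + 41s^2 + 72s + 180 = 0.
No real roots exist; factor into two real quadratics: (s^2 + 36)(s^2 + 2s + 5) = 0.
Each quadratic gives a conjugate pair via the quadratic formula.

s = ±6j, -1 ± 2j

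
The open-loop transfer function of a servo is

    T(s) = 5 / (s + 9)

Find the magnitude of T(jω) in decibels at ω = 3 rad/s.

|T(j3)|_dB ≈ -5.56 dB

Substitute s = j3: numerator = 5, denominator = 9 + j3.
|T(j3)| = |5| / |9 + j3| = 5 / 9.4868 ≈ 0.5270.
In decibels: 20·log₁₀(0.5270) ≈ -5.56 dB.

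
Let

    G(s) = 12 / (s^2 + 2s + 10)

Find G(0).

G(0) = 6/5 ≈ 1.200

Set s = 0: G(0) = (12) / (10) = 6/5.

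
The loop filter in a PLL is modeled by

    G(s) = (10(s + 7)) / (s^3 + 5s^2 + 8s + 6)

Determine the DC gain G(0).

Set s = 0: G(0) = (70) / (6) = 35/3.

G(0) = 35/3 ≈ 11.67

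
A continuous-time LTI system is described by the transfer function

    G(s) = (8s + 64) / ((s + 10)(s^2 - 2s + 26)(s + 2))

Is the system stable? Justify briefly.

unstable

The poles can be read from the denominator factors: s = -10, 1 ± 5j, -2.
Since the pole(s) at s = 1 + 5j, 1 - 5j lie in the right half-plane, the system is unstable.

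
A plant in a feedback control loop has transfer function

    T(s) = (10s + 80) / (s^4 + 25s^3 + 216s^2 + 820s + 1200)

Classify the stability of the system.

The denominator s^4 + 25s^3 + 216s^2 + 820s + 1200 factors as (s + 5)(s + 12)(s^2 + 8s + 20), giving poles at s = -5, -12, -4 + 2j, -4 - 2j.
Since all poles lie strictly in the left half-plane, the system is stable.

stable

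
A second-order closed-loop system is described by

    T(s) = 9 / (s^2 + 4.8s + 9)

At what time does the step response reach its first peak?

t_p ≈ 1.745 s

Comparing s^2 + 4.8s + 9 to s^2 + 2ζωₙs + ωₙ²: ωₙ = 3 rad/s and ζ = 4.8/(2·3) = 0.8.
ζωₙ = 4.8/2 = 2.4, so ω_d = ωₙ√(1−ζ²) = √(ωₙ² − (ζωₙ)²) = √(9 − 2.4²) = √3.24 = 1.800 rad/s.
t_p = π/ω_d = π/1.800 ≈ 1.745 s.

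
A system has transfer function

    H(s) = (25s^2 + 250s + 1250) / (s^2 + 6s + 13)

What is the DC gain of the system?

Set s = 0: H(0) = (1250) / (13) = 1250/13.

H(0) = 1250/13 ≈ 96.15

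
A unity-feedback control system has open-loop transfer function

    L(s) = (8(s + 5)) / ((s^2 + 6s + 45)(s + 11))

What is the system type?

Type 0

The denominator has no factor of s at the origin — no free integrator — so this is a Type 0 system.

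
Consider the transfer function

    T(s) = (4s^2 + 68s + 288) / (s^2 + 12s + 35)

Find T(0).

Set s = 0: T(0) = (288) / (35) = 288/35.

T(0) = 288/35 ≈ 8.229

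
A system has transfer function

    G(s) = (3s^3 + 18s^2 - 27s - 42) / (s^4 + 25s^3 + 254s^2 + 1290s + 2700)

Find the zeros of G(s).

Set the numerator to zero: 3s^3 + 18s^2 - 27s - 42 = 0, i.e. 3·(s^3 + 6s^2 - 9s - 14) = 0.
Factoring: (s + 7)(s - 2)(s + 1) = 0.

s = -7, 2, -1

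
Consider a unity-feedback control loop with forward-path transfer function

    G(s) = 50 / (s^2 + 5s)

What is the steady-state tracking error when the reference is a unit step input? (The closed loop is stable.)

G(s) has one pole at the origin.
This is a Type 1 system; for a step input the steady-state error is zero.

e_ss = 0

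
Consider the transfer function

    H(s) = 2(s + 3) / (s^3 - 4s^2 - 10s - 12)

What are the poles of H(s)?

s = -1 ± j, 6

The poles are the roots of the denominator s^3 - 4s^2 - 10s - 12 = 0.
Trying s = 6: the polynomial evaluates to 0, so (s - 6) is a factor.
Dividing out leaves s^2 + 2s + 2 = 0.
The quadratic formula then gives s = -1 ± 1j.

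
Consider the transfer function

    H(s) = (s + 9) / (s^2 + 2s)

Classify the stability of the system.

marginally stable

The denominator s^2 + 2s factors as s(s + 2), giving poles at s = 0, -2.
Since the simple pole(s) at s = 0 lie on the jω-axis with none in the right half-plane, the system is marginally stable.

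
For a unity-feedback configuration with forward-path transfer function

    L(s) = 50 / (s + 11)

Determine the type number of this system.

The denominator has no factor of s at the origin — no free integrator — so this is a Type 0 system.

Type 0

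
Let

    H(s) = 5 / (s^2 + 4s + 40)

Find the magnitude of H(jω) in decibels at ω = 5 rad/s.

Substitute s = j5: numerator = 5, denominator = 15 + j20.
|H(j5)| = |5| / |15 + j20| = 5 / 25 = 0.2000.
In decibels: 20·log₁₀(0.2000) ≈ -14.0 dB.

|H(j5)|_dB ≈ -14.0 dB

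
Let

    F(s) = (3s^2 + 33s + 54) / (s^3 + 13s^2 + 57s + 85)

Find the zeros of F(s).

s = -2, -9

Set the numerator to zero: 3s^2 + 33s + 54 = 0, i.e. 3·(s^2 + 11s + 18) = 0.
Factoring: (s + 2)(s + 9) = 0.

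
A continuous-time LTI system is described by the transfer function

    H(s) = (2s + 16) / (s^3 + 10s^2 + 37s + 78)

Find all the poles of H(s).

s = -2 ± 3j, -6

The poles are the roots of the denominator s^3 + 10s^2 + 37s + 78 = 0.
Trying s = -6: the polynomial evaluates to 0, so (s + 6) is a factor.
Dividing out leaves s^2 + 4s + 13 = 0.
The quadratic formula then gives s = -2 ± 3j.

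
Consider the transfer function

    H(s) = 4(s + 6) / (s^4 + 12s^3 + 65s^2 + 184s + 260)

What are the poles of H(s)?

The poles are the roots of the denominator s^4 + 12s^3 + 65s^2 + 184s + 260 = 0.
No real roots exist; factor into two real quadratics: (s^2 + 8s + 20)(s^2 + 4s + 13) = 0.
Each quadratic gives a conjugate pair via the quadratic formula.

s = -4 + 2j, -4 - 2j, -2 + 3j, -2 - 3j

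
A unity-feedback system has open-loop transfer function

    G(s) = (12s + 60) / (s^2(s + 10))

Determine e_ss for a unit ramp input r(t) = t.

e_ss = 0

G(s) has 2 poles at the origin.
This is a Type 2 system; for a ramp input the steady-state error is zero.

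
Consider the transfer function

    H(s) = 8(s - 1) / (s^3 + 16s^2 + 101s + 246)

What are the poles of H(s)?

The poles are the roots of the denominator s^3 + 16s^2 + 101s + 246 = 0.
Trying s = -6: the polynomial evaluates to 0, so (s + 6) is a factor.
Dividing out leaves s^2 + 10s + 41 = 0.
The quadratic formula then gives s = -5 ± 4j.

s = -5 + 4j, -5 - 4j, -6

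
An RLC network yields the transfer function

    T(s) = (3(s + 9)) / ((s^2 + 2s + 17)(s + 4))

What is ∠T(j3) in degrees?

∠T(j3) ≈ -55.30°

At s = j3: numerator = 27 + j9, denominator = 14 + j48.
∠T = ∠num − ∠den = 18.435° − (73.740°) = -55.30°.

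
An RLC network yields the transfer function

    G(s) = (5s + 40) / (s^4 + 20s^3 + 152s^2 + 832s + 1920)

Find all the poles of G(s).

s = -2 ± 6j, -4, -12

The poles are the roots of the denominator s^4 + 20s^3 + 152s^2 + 832s + 1920 = 0.
Trying s = -4: the polynomial evaluates to 0, so (s + 4) is a factor.
Dividing out leaves s^3 + 16s^2 + 88s + 480 = 0.
This factors further as (s^2 + 4s + 40)(s + 12) = 0.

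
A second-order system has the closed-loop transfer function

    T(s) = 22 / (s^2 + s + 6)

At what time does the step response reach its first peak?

t_p ≈ 1.310 s

Comparing s^2 + s + 6 to s^2 + 2ζωₙs + ωₙ²: ωₙ = √6 ≈ 2.449 rad/s and ζ = 1/(2·√6) ≈ 0.2041.
ζωₙ = 1/2 = 0.5, so ω_d = ωₙ√(1−ζ²) = √(ωₙ² − (ζωₙ)²) = √(6 − 0.5²) = √5.75 ≈ 2.398 rad/s.
t_p = π/ω_d = π/2.398 ≈ 1.310 s.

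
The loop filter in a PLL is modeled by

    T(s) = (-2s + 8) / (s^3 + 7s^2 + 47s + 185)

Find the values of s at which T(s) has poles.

s = -1 ± 6j, -5

The poles are the roots of the denominator s^3 + 7s^2 + 47s + 185 = 0.
Trying s = -5: the polynomial evaluates to 0, so (s + 5) is a factor.
Dividing out leaves s^2 + 2s + 37 = 0.
The quadratic formula then gives s = -1 ± 6j.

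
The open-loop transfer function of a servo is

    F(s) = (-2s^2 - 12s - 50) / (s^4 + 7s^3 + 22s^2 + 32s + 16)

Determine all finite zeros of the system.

Set the numerator to zero: -2s^2 - 12s - 50 = 0, i.e. -2·(s^2 + 6s + 25) = 0.
Factoring: (s^2 + 6s + 25) = 0.

s = -3 + 4j, -3 - 4j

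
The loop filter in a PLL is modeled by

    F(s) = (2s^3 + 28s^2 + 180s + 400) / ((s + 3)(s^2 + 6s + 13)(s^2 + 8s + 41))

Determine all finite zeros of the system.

s = -5 ± 5j, -4

Set the numerator to zero: 2s^3 + 28s^2 + 180s + 400 = 0, i.e. 2·(s^3 + 14s^2 + 90s + 200) = 0.
Factoring: (s^2 + 10s + 50)(s + 4) = 0.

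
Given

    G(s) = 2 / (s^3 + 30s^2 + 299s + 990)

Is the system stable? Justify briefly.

stable

The denominator s^3 + 30s^2 + 299s + 990 factors as (s + 11)(s + 10)(s + 9), giving poles at s = -11, -10, -9.
Since all poles lie strictly in the left half-plane, the system is stable.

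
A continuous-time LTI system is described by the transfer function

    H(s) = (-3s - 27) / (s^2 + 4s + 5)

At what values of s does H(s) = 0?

Set the numerator to zero: -3s - 27 = 0, i.e. -3·(s + 9) = 0.
So s = -9.

s = -9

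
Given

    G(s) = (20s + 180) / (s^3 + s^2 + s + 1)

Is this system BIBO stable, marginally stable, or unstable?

marginally stable

The denominator s^3 + s^2 + s + 1 factors as (s^2 + 1)(s + 1), giving poles at s = ±j, -1.
Since the simple pole(s) at s = j, -j lie on the jω-axis with none in the right half-plane, the system is marginally stable.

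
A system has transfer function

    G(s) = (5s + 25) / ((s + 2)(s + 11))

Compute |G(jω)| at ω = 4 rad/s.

Substitute s = j4: numerator = 25 + j20, denominator = 6 + j52.
|G(j4)| = |25 + j20| / |6 + j52| = 32.016 / 52.345 ≈ 0.6116.

|G(j4)| ≈ 0.6116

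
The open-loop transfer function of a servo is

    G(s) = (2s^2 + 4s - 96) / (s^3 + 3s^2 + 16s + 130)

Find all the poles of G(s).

s = 1 + 5j, 1 - 5j, -5

The poles are the roots of the denominator s^3 + 3s^2 + 16s + 130 = 0.
Trying s = -5: the polynomial evaluates to 0, so (s + 5) is a factor.
Dividing out leaves s^2 - 2s + 26 = 0.
The quadratic formula then gives s = 1 ± 5j.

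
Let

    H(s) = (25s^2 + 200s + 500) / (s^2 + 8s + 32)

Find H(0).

Set s = 0: H(0) = (500) / (32) = 125/8.

H(0) = 125/8 ≈ 15.62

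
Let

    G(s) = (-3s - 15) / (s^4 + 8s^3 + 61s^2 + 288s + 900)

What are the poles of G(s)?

s = ±6j, -4 ± 3j

The poles are the roots of the denominator s^4 + 8s^3 + 61s^2 + 288s + 900 = 0.
No real roots exist; factor into two real quadratics: (s^2 + 36)(s^2 + 8s + 25) = 0.
Each quadratic gives a conjugate pair via the quadratic formula.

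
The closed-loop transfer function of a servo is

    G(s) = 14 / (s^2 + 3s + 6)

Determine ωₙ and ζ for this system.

Compare the denominator to the standard form s^2 + 2ζωₙs + ωₙ².
ωₙ² = 6, so ωₙ = √6 ≈ 2.449 rad/s.
2ζωₙ = 3, so ζ = 3/(2·√6) ≈ 0.6124.

ωₙ ≈ 2.449 rad/s, ζ ≈ 0.6124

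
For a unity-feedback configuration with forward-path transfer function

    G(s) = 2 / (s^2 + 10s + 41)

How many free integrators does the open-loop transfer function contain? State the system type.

Type 0

The denominator has no factor of s at the origin — no free integrator — so this is a Type 0 system.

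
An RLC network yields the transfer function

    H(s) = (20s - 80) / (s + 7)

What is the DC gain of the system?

Set s = 0: H(0) = (-80) / (7) = -80/7.

H(0) = -80/7 ≈ -11.43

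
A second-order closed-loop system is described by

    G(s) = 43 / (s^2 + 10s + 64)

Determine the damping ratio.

ζ = 0.625

Compare the denominator to the standard form s^2 + 2ζωₙs + ωₙ².
ωₙ² = 64, so ωₙ = 8 rad/s.
2ζωₙ = 10, so ζ = 10/(2·8) = 0.625.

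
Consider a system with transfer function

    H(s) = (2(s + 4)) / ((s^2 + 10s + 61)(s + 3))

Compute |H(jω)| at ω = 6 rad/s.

|H(j6)| ≈ 0.03308

Substitute s = j6: numerator = 8 + j12, denominator = -285 + j330.
|H(j6)| = |8 + j12| / |-285 + j330| = 14.422 / 436.03 ≈ 0.03308.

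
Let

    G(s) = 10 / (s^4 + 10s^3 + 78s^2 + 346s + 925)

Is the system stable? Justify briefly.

The denominator s^4 + 10s^3 + 78s^2 + 346s + 925 factors as (s^2 + 2s + 37)(s^2 + 8s + 25), giving poles at s = -1 + 6j, -1 - 6j, -4 + 3j, -4 - 3j.
Since all poles lie strictly in the left half-plane, the system is stable.

stable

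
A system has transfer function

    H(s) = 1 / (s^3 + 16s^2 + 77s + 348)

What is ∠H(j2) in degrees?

At s = j2: numerator = 1, denominator = 284 + j146.
∠H = ∠num − ∠den = 0° − (27.207°) = -27.21°.

∠H(j2) ≈ -27.21°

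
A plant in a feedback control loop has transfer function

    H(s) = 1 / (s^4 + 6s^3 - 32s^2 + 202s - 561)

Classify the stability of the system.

The denominator s^4 + 6s^3 - 32s^2 + 202s - 561 factors as (s - 3)(s + 11)(s^2 - 2s + 17), giving poles at s = 3, -11, 1 ± 4j.
Since the pole(s) at s = 3, 1 + 4j, 1 - 4j lie in the right half-plane, the system is unstable.

unstable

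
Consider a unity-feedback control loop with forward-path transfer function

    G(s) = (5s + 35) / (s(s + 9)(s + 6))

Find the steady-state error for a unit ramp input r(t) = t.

G(s) has one pole at the origin.
This is a Type 1 system. Kv = lim_{s→0} s·G(s) = 35/54.
e_ss = 1/Kv = 1/(35/54) = 54/35 ≈ 1.543.

e_ss = 1.543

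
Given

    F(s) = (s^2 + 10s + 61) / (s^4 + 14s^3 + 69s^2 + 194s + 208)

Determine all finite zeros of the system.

Set the numerator to zero: s^2 + 10s + 61 = 0.
Factoring: (s^2 + 10s + 61) = 0.

s = -5 ± 6j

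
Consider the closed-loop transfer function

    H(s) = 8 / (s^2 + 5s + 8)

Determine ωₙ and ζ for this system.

Compare the denominator to the standard form s^2 + 2ζωₙs + ωₙ².
ωₙ² = 8, so ωₙ = √8 ≈ 2.828 rad/s.
2ζωₙ = 5, so ζ = 5/(2·√8) ≈ 0.8839.
With ζ = 0.8839 the response is underdamped.

ωₙ ≈ 2.828 rad/s, ζ ≈ 0.8839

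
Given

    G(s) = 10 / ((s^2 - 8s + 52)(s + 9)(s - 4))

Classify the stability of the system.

unstable

The poles can be read from the denominator factors: s = 4 ± 6j, -9, 4.
Since the pole(s) at s = 4 ± 6j, 4 lie in the right half-plane, the system is unstable.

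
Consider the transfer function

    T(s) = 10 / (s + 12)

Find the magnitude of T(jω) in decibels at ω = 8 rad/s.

|T(j8)|_dB ≈ -3.18 dB

Substitute s = j8: numerator = 10, denominator = 12 + j8.
|T(j8)| = |10| / |12 + j8| = 10 / 14.422 ≈ 0.6934.
In decibels: 20·log₁₀(0.6934) ≈ -3.18 dB.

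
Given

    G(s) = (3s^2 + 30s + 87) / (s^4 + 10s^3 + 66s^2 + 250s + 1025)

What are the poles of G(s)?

s = ±5j, -5 ± 4j

The poles are the roots of the denominator s^4 + 10s^3 + 66s^2 + 250s + 1025 = 0.
No real roots exist; factor into two real quadratics: (s^2 + 25)(s^2 + 10s + 41) = 0.
Each quadratic gives a conjugate pair via the quadratic formula.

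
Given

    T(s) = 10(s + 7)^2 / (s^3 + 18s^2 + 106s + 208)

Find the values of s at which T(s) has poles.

The poles are the roots of the denominator s^3 + 18s^2 + 106s + 208 = 0.
Trying s = -8: the polynomial evaluates to 0, so (s + 8) is a factor.
Dividing out leaves s^2 + 10s + 26 = 0.
The quadratic formula then gives s = -5 ± 1j.

s = -5 + j, -5 - j, -8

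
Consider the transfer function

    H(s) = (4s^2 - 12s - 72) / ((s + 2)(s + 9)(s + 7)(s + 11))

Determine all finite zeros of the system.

s = 6, -3

Set the numerator to zero: 4s^2 - 12s - 72 = 0, i.e. 4·(s^2 - 3s - 18) = 0.
Factoring: (s - 6)(s + 3) = 0.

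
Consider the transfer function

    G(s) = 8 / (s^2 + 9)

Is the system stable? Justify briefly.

The poles can be read from the denominator factors: s = ±3j.
Since the simple pole(s) at s = ±3j lie on the jω-axis with none in the right half-plane, the system is marginally stable.

marginally stable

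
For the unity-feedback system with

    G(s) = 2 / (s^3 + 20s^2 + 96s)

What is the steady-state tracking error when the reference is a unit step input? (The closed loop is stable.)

e_ss = 0

G(s) has one pole at the origin.
This is a Type 1 system; for a step input the steady-state error is zero.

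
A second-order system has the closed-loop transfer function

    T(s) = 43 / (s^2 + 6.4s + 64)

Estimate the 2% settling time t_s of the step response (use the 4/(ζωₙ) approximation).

t_s ≈ 1.250 s

Comparing s^2 + 6.4s + 64 to s^2 + 2ζωₙs + ωₙ²: ωₙ = 8 rad/s and ζ = 6.4/(2·8) = 0.4.
ζωₙ = 6.4/2 = 3.2, so t_s ≈ 4/(ζωₙ) = 4/3.2 = 1.250 s.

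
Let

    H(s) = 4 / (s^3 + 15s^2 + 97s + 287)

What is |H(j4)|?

|H(j4)| ≈ 0.01222

Substitute s = j4: numerator = 4, denominator = 47 + j324.
|H(j4)| = |4| / |47 + j324| = 4 / 327.39 ≈ 0.01222.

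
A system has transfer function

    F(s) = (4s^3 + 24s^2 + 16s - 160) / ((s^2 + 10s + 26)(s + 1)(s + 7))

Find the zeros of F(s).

Set the numerator to zero: 4s^3 + 24s^2 + 16s - 160 = 0, i.e. 4·(s^3 + 6s^2 + 4s - 40) = 0.
Factoring: (s - 2)(s^2 + 8s + 20) = 0.

s = 2, -4 + 2j, -4 - 2j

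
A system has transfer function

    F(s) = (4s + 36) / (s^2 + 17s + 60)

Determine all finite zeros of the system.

s = -9

Set the numerator to zero: 4s + 36 = 0, i.e. 4·(s + 9) = 0.
So s = -9.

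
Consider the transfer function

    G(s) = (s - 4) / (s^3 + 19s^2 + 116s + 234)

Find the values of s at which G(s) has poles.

The poles are the roots of the denominator s^3 + 19s^2 + 116s + 234 = 0.
Trying s = -9: the polynomial evaluates to 0, so (s + 9) is a factor.
Dividing out leaves s^2 + 10s + 26 = 0.
The quadratic formula then gives s = -5 ± 1j.

s = -5 ± j, -9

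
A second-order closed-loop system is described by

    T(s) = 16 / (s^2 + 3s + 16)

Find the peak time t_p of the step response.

Comparing s^2 + 3s + 16 to s^2 + 2ζωₙs + ωₙ²: ωₙ = 4 rad/s and ζ = 3/(2·4) = 0.375.
ζωₙ = 3/2 = 1.5, so ω_d = ωₙ√(1−ζ²) = √(ωₙ² − (ζωₙ)²) = √(16 − 1.5²) = √13.75 ≈ 3.708 rad/s.
t_p = π/ω_d = π/3.708 ≈ 0.8472 s.

t_p ≈ 0.8472 s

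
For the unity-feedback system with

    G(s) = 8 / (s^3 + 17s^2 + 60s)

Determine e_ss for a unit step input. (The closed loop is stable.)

e_ss = 0

G(s) has one pole at the origin.
This is a Type 1 system; for a step input the steady-state error is zero.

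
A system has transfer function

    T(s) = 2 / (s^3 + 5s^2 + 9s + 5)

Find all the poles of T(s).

s = -2 + j, -2 - j, -1

The poles are the roots of the denominator s^3 + 5s^2 + 9s + 5 = 0.
Trying s = -1: the polynomial evaluates to 0, so (s + 1) is a factor.
Dividing out leaves s^2 + 4s + 5 = 0.
The quadratic formula then gives s = -2 ± 1j.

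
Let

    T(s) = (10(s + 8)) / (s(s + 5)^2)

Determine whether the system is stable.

The poles can be read from the denominator factors: s = 0, -5, -5.
Since the simple pole(s) at s = 0 lie on the jω-axis with none in the right half-plane, the system is marginally stable.

marginally stable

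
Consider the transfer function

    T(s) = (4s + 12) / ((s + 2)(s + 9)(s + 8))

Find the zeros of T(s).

Set the numerator to zero: 4s + 12 = 0, i.e. 4·(s + 3) = 0.
So s = -3.

s = -3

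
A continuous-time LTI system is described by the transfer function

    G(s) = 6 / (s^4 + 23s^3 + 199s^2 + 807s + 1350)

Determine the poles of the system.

s = -4 ± 3j, -6, -9

The poles are the roots of the denominator s^4 + 23s^3 + 199s^2 + 807s + 1350 = 0.
Trying s = -6: the polynomial evaluates to 0, so (s + 6) is a factor.
Dividing out leaves s^3 + 17s^2 + 97s + 225 = 0.
This factors further as (s^2 + 8s + 25)(s + 9) = 0.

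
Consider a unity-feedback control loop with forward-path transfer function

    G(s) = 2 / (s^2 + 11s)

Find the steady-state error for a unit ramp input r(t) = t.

e_ss = 5.500

G(s) has one pole at the origin.
This is a Type 1 system. Kv = lim_{s→0} s·G(s) = 2/11.
e_ss = 1/Kv = 1/(2/11) = 11/2 ≈ 5.500.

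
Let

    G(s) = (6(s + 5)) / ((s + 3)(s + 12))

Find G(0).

At s = 0 each factor (s + a) contributes a and each (s^2 + bs + c) contributes c.
G(0) = 6·(5) / ((3) · (12)) = 30/36 = 5/6.

G(0) = 5/6 ≈ 0.8333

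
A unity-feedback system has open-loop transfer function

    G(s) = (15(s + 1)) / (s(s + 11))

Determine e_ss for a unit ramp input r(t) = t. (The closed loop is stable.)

e_ss = 0.7333

G(s) has one pole at the origin.
This is a Type 1 system. Kv = lim_{s→0} s·G(s) = 15/11.
e_ss = 1/Kv = 1/(15/11) = 11/15 ≈ 0.7333.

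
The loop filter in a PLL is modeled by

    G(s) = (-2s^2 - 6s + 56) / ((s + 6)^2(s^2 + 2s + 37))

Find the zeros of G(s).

s = -7, 4

Set the numerator to zero: -2s^2 - 6s + 56 = 0, i.e. -2·(s^2 + 3s - 28) = 0.
Factoring: (s + 7)(s - 4) = 0.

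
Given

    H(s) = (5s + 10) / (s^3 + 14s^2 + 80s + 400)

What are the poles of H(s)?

s = -2 + 6j, -2 - 6j, -10

The poles are the roots of the denominator s^3 + 14s^2 + 80s + 400 = 0.
Trying s = -10: the polynomial evaluates to 0, so (s + 10) is a factor.
Dividing out leaves s^2 + 4s + 40 = 0.
The quadratic formula then gives s = -2 ± 6j.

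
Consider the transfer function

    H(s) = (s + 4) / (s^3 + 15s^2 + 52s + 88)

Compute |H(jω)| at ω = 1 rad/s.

Substitute s = j1: numerator = 4 + j1, denominator = 73 + j51.
|H(j1)| = |4 + j1| / |73 + j51| = 4.1231 / 89.051 ≈ 0.04630.

|H(j1)| ≈ 0.04630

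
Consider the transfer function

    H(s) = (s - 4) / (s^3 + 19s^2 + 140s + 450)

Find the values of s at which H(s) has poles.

s = -5 + 5j, -5 - 5j, -9

The poles are the roots of the denominator s^3 + 19s^2 + 140s + 450 = 0.
Trying s = -9: the polynomial evaluates to 0, so (s + 9) is a factor.
Dividing out leaves s^2 + 10s + 50 = 0.
The quadratic formula then gives s = -5 ± 5j.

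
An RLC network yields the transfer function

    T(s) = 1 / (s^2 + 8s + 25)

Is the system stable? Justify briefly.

stable

The denominator s^2 + 8s + 25 factors as (s^2 + 8s + 25), giving poles at s = -4 ± 3j.
Since all poles lie strictly in the left half-plane, the system is stable.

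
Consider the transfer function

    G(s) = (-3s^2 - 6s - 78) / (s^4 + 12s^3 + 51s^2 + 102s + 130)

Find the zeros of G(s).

s = -1 ± 5j

Set the numerator to zero: -3s^2 - 6s - 78 = 0, i.e. -3·(s^2 + 2s + 26) = 0.
Factoring: (s^2 + 2s + 26) = 0.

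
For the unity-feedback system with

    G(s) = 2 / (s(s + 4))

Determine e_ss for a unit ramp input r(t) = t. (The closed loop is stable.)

e_ss = 2

G(s) has one pole at the origin.
This is a Type 1 system. Kv = lim_{s→0} s·G(s) = 2/4 = 1/2.
e_ss = 1/Kv = 1/(1/2) = 2.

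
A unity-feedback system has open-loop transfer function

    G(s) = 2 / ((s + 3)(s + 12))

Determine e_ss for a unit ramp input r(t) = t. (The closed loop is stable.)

G(s) has no poles at the origin.
This is a Type 0 system; Kv = lim_{s→0} s·G(s) = 0, so the steady-state error for a ramp input is infinite.

e_ss = ∞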